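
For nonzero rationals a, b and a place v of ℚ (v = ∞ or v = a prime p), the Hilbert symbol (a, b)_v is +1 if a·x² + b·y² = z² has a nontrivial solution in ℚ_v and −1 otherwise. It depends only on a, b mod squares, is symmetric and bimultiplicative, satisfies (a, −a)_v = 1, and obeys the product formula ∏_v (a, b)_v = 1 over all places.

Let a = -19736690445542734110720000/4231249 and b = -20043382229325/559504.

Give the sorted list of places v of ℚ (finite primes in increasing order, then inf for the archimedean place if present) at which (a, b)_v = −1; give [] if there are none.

[2, 23, 37, inf]

(a, b) ≡ (-13, -210197) mod (ℚ^×)²; places V = {2, 3, 5, 7, 11, 13, 17, 19, 23, 31, 37, ∞}.
(a,b)_17: α=-2, u≡15; β=-2, v≡8 (mod 17); (15|17)=+1, (8|17)=+1; sign (−1)^0·+1^-2·+1^-2 = +1.
(a,b)_7: α=4, u≡2; β=2, v≡3 (mod 7); (2|7)=+1, (3|7)=-1; sign (−1)^0·+1^2·-1^4 = +1.
(a,b)_∞: sgn(-13)=−, sgn(-210197)=−, so -1.
(a,b)_13: α=1, u≡10; β=1, v≡9 (mod 13); (10|13)=+1, (9|13)=+1; sign (−1)^0·+1^1·+1^1 = +1.
(a,b)_23: α=2, u≡22; β=1, v≡20 (mod 23); (22|23)=-1, (20|23)=-1; sign (−1)^0·-1^1·-1^2 = -1.
(a,b)_3: α=10, u≡2; β=4, v≡1 (mod 3); (2|3)=-1, (1|3)=+1; sign (−1)^0·-1^4·+1^10 = +1.
(a,b)_5: α=4, u≡2; β=2, v≡3 (mod 5); (2|5)=-1, (3|5)=-1; sign (−1)^0·-1^2·-1^4 = +1.
(a,b)_11: α=-4, u≡3; β=-2, v≡10 (mod 11); (3|11)=+1, (10|11)=-1; sign (−1)^0·+1^-2·-1^-4 = +1.
(a,b)_2: α=16, β=-4; u≡3, v≡3 (mod 8); ε(u)ε(v)=1·1, αω(v)=16·1, βω(u)=-4·1; sum ≡ 1  ⇒  -1.
(a,b)_37: α=2, u≡5; β=1, v≡18 (mod 37); (5|37)=-1, (18|37)=-1; sign (−1)^0·-1^1·-1^2 = -1.
(a,b)_31: α=0, u≡4; β=2, v≡18 (mod 31); (4|31)=+1, (18|31)=+1; sign (−1)^0·+1^2·+1^0 = +1.
(a,b)_19: α=2, u≡16; β=1, v≡3 (mod 19); (16|19)=+1, (3|19)=-1; sign (−1)^0·+1^1·-1^2 = +1.
Ram(-13, -210197) = {2, 23, 37, ∞}; no ℚ_2-point on the conic.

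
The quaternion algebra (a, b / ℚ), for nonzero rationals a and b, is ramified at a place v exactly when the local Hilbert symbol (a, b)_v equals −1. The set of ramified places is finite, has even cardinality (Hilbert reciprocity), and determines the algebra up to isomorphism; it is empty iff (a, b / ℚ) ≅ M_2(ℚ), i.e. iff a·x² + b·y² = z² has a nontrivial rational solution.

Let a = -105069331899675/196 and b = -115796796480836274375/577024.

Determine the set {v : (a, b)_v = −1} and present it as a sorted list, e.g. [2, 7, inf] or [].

[2, 11, 13, 17, 19, inf]

Mod squares: a ≡ -1062347, b ≡ -374946. Check v ∈ {∞, 2, 3, 5, 7, 11, 13, 17, 19, 23, 47}.
v=3: a=3^4·(≡1), b=3^7·(≡1) mod 3; (1|3)=+1, (1|3)=+1; (−1)^{4·7·1}·(+1)^7·(+1)^4 = +1.
v=11: a=11^1·(≡4), b=11^1·(≡4) mod 11; (4|11)=+1, (4|11)=+1; (−1)^{1·1·5}·(+1)^1·(+1)^1 = -1.
v=∞: -1062347 < 0 and -374946 < 0  ⇒  (a,b)_∞ = -1.
v=23: a=23^1·(≡18), b=23^-1·(≡22) mod 23; (18|23)=+1, (22|23)=-1; (−1)^{1·-1·11}·(+1)^-1·(-1)^1 = +1.
v=13: a=13^3·(≡9), b=13^3·(≡11) mod 13; (9|13)=+1, (11|13)=-1; (−1)^{3·3·6}·(+1)^3·(-1)^3 = -1.
v=47: a=47^0·(≡23), b=47^2·(≡30) mod 47; (23|47)=-1, (30|47)=-1; (−1)^{0·2·23}·(-1)^2·(-1)^0 = +1.
v=17: a=17^3·(≡13), b=17^4·(≡14) mod 17; (13|17)=+1, (14|17)=-1; (−1)^{3·4·8}·(+1)^4·(-1)^3 = -1.
v=19: a=19^1·(≡11), b=19^1·(≡9) mod 19; (11|19)=+1, (9|19)=+1; (−1)^{1·1·9}·(+1)^1·(+1)^1 = -1.
v=5: a=5^2·(≡3), b=5^4·(≡4) mod 5; (3|5)=-1, (4|5)=+1; (−1)^{2·4·2}·(-1)^4·(+1)^2 = +1.
v=2: v_2(a)=-2, v_2(b)=-9; units ≡ 5, 7 (mod 8); ε·ε+αω+βω = 0·1+-2·0+-9·1 ≡ 1  ⇒  (a,b)_2 = -1.
v=7: a=7^-2·(≡1), b=7^-2·(≡1) mod 7; (1|7)=+1, (1|7)=+1; (−1)^{-2·-2·3}·(+1)^-2·(+1)^-2 = +1.
(-1062347, -374946 / ℚ) ramifies at {2, 11, 13, 17, 19, ∞}: a division algebra.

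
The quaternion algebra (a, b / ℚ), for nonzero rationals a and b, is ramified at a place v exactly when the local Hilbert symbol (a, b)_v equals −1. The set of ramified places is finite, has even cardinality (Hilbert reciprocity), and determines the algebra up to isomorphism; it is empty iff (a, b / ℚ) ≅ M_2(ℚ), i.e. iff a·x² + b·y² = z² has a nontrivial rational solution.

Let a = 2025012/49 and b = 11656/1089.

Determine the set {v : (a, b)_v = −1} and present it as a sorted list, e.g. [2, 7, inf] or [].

[2, 11, 29, 31]

(a, b) ≡ (957, 2914) mod (ℚ^×)²; places V = {2, 3, 7, 11, 23, 29, 31, 47, ∞}.
(a,b)_23: α=2, u≡11; β=0, v≡8 (mod 23); (11|23)=-1, (8|23)=+1; sign (−1)^0·-1^0·+1^2 = +1.
(a,b)_47: α=0, u≡32; β=1, v≡31 (mod 47); (32|47)=+1, (31|47)=-1; sign (−1)^0·+1^1·-1^0 = +1.
(a,b)_7: α=-2, u≡3; β=0, v≡2 (mod 7); (3|7)=-1, (2|7)=+1; sign (−1)^0·-1^0·+1^-2 = +1.
(a,b)_29: α=1, u≡23; β=0, v≡18 (mod 29); (23|29)=+1, (18|29)=-1; sign (−1)^0·+1^0·-1^1 = -1.
(a,b)_2: α=2, β=3; u≡5, v≡1 (mod 8); ε(u)ε(v)=0·0, αω(v)=2·0, βω(u)=3·1; sum ≡ 1  ⇒  -1.
(a,b)_31: α=0, u≡12; β=1, v≡1 (mod 31); (12|31)=-1, (1|31)=+1; sign (−1)^0·-1^1·+1^0 = -1.
(a,b)_3: α=1, u≡1; β=-2, v≡1 (mod 3); (1|3)=+1, (1|3)=+1; sign (−1)^0·+1^-2·+1^1 = +1.
(a,b)_11: α=1, u≡8; β=-2, v≡2 (mod 11); (8|11)=-1, (2|11)=-1; sign (−1)^0·-1^-2·-1^1 = -1.
(a,b)_∞: sgn(957)=+, sgn(2914)=+, so +1.
Ram(957, 2914) = {2, 11, 29, 31}; no ℚ_2-point on the conic.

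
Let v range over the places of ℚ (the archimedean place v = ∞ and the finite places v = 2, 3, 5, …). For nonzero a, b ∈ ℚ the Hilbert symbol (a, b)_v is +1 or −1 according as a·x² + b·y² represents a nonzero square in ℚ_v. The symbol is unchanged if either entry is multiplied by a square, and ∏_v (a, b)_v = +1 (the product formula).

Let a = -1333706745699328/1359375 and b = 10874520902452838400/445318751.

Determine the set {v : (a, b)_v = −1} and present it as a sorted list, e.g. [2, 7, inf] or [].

Mod squares: a ≡ -61161, b ≡ 142709. Check v ∈ {∞, 2, 3, 5, 7, 11, 13, 19, 29, 31, 37, 43}.
v=2: v_2(a)=10, v_2(b)=16; units ≡ 7, 5 (mod 8); ε·ε+αω+βω = 1·0+10·1+16·0 ≡ 0  ⇒  (a,b)_2 = +1.
v=13: a=13^2·(≡12), b=13^0·(≡6) mod 13; (12|13)=+1, (6|13)=-1; (−1)^{2·0·6}·(+1)^0·(-1)^2 = +1.
v=19: a=19^1·(≡5), b=19^-1·(≡7) mod 19; (5|19)=+1, (7|19)=+1; (−1)^{1·-1·9}·(+1)^-1·(+1)^1 = -1.
v=37: a=37^1·(≡27), b=37^1·(≡21) mod 37; (27|37)=+1, (21|37)=+1; (−1)^{1·1·18}·(+1)^1·(+1)^1 = +1.
v=∞: -61161 < 0 and 142709 > 0  ⇒  (a,b)_∞ = +1.
v=43: a=43^2·(≡5), b=43^0·(≡31) mod 43; (5|43)=-1, (31|43)=+1; (−1)^{2·0·21}·(-1)^0·(+1)^2 = +1.
v=5: a=5^-6·(≡1), b=5^2·(≡1) mod 5; (1|5)=+1, (1|5)=+1; (−1)^{-6·2·2}·(+1)^2·(+1)^-6 = +1.
v=11: a=11^2·(≡7), b=11^4·(≡8) mod 11; (7|11)=-1, (8|11)=-1; (−1)^{2·4·5}·(-1)^4·(-1)^2 = +1.
v=29: a=29^-1·(≡12), b=29^-3·(≡13) mod 29; (12|29)=-1, (13|29)=+1; (−1)^{-1·-3·14}·(-1)^-3·(+1)^-1 = -1.
v=31: a=31^0·(≡28), b=31^-2·(≡18) mod 31; (28|31)=+1, (18|31)=+1; (−1)^{0·-2·15}·(+1)^-2·(+1)^0 = +1.
v=7: a=7^2·(≡3), b=7^5·(≡5) mod 7; (3|7)=-1, (5|7)=-1; (−1)^{2·5·3}·(-1)^5·(-1)^2 = -1.
v=3: a=3^-1·(≡1), b=3^6·(≡2) mod 3; (1|3)=+1, (2|3)=-1; (−1)^{-1·6·1}·(+1)^6·(-1)^-1 = -1.
Ram(-61161, 142709) = {3, 7, 19, 29}; no ℚ_3-point on the conic.

[3, 7, 19, 29]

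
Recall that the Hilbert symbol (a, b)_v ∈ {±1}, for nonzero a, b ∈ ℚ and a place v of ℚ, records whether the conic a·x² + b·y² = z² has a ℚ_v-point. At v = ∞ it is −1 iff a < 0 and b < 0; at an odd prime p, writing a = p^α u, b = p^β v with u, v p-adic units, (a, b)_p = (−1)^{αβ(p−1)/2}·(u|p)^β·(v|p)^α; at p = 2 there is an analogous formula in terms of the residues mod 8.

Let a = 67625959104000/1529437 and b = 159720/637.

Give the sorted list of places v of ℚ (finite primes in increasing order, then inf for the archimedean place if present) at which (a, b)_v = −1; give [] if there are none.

(a, b) ≡ (1430, 4290) mod (ℚ^×)²; places V = {2, 3, 5, 7, 11, 13, ∞}.
(a,b)_7: α=-6, u≡4; β=-2, v≡6 (mod 7); (4|7)=+1, (6|7)=-1; sign (−1)^0·+1^-2·-1^-6 = +1.
(a,b)_3: α=8, u≡2; β=1, v≡2 (mod 3); (2|3)=-1, (2|3)=-1; sign (−1)^0·-1^1·-1^8 = -1.
(a,b)_11: α=5, u≡4; β=3, v≡1 (mod 11); (4|11)=+1, (1|11)=+1; sign (−1)^1·+1^3·+1^5 = -1.
(a,b)_∞: sgn(1430)=+, sgn(4290)=+, so +1.
(a,b)_13: α=-1, u≡2; β=-1, v≡8 (mod 13); (2|13)=-1, (8|13)=-1; sign (−1)^0·-1^-1·-1^-1 = +1.
(a,b)_5: α=3, u≡1; β=1, v≡2 (mod 5); (1|5)=+1, (2|5)=-1; sign (−1)^0·+1^1·-1^3 = -1.
(a,b)_2: α=9, β=3; u≡3, v≡1 (mod 8); ε(u)ε(v)=1·0, αω(v)=9·0, βω(u)=3·1; sum ≡ 1  ⇒  -1.
(1430, 4290 / ℚ) ramifies at {2, 3, 5, 11}: a division algebra.

[2, 3, 5, 11]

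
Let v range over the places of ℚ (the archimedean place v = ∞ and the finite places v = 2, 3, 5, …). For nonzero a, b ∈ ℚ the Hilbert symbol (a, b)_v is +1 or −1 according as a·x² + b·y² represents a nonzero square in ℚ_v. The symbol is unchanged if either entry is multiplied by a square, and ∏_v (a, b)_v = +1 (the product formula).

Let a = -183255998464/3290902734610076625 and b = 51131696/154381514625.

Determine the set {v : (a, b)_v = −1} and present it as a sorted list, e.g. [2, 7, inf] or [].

Mod squares: a ≡ -10010, b ≡ 715. Check v ∈ {∞, 2, 3, 5, 7, 11, 13, 19}.
v=19: a=19^-6·(≡14), b=19^-4·(≡13) mod 19; (14|19)=-1, (13|19)=-1; (−1)^{-6·-4·9}·(-1)^-4·(-1)^-6 = +1.
v=2: v_2(a)=13, v_2(b)=4; units ≡ 3, 3 (mod 8); ε·ε+αω+βω = 1·1+13·1+4·1 ≡ 0  ⇒  (a,b)_2 = +1.
v=5: a=5^-3·(≡2), b=5^-3·(≡3) mod 5; (2|5)=-1, (3|5)=-1; (−1)^{-3·-3·2}·(-1)^-3·(-1)^-3 = +1.
v=11: a=11^3·(≡5), b=11^3·(≡6) mod 11; (5|11)=+1, (6|11)=-1; (−1)^{3·3·5}·(+1)^3·(-1)^3 = +1.
v=∞: -10010 < 0 and 715 > 0  ⇒  (a,b)_∞ = +1.
v=3: a=3^-16·(≡1), b=3^-6·(≡1) mod 3; (1|3)=+1, (1|3)=+1; (−1)^{-16·-6·1}·(+1)^-6·(+1)^-16 = +1.
v=13: a=13^-1·(≡10), b=13^-1·(≡10) mod 13; (10|13)=+1, (10|13)=+1; (−1)^{-1·-1·6}·(+1)^-1·(+1)^-1 = +1.
v=7: a=7^5·(≡3), b=7^4·(≡1) mod 7; (3|7)=-1, (1|7)=+1; (−1)^{5·4·3}·(-1)^4·(+1)^5 = +1.
Ram(a, b) = ∅: the form -10010·x² + 715·y² − z² is isotropic over every ℚ_v, so by Hasse–Minkowski it is isotropic over ℚ.

[]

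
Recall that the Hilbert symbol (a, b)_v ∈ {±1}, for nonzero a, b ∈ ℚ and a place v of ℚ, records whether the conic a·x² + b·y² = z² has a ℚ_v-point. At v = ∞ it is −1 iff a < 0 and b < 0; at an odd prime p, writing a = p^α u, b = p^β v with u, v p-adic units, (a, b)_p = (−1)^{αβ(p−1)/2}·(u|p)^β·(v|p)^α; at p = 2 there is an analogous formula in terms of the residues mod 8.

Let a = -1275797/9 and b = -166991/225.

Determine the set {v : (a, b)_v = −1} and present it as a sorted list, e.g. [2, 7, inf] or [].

[19, inf]

Mod squares: a ≡ -1517, b ≡ -166991. Check v ∈ {∞, 2, 3, 5, 11, 17, 19, 29, 37, 41, 47}.
v=∞: -1517 < 0 and -166991 < 0  ⇒  (a,b)_∞ = -1.
v=37: a=37^1·(≡25), b=37^0·(≡9) mod 37; (25|37)=+1, (9|37)=+1; (−1)^{1·0·18}·(+1)^0·(+1)^1 = +1.
v=3: a=3^-2·(≡1), b=3^-2·(≡1) mod 3; (1|3)=+1, (1|3)=+1; (−1)^{-2·-2·1}·(+1)^-2·(+1)^-2 = +1.
v=11: a=11^0·(≡3), b=11^1·(≡2) mod 11; (3|11)=+1, (2|11)=-1; (−1)^{0·1·5}·(+1)^1·(-1)^0 = +1.
v=2: v_2(a)=0, v_2(b)=0; units ≡ 3, 1 (mod 8); ε·ε+αω+βω = 1·0+0·0+0·1 ≡ 0  ⇒  (a,b)_2 = +1.
v=47: a=47^0·(≡2), b=47^1·(≡31) mod 47; (2|47)=+1, (31|47)=-1; (−1)^{0·1·23}·(+1)^1·(-1)^0 = +1.
v=19: a=19^0·(≡8), b=19^1·(≡10) mod 19; (8|19)=-1, (10|19)=-1; (−1)^{0·1·9}·(-1)^1·(-1)^0 = -1.
v=5: a=5^0·(≡2), b=5^-2·(≡1) mod 5; (2|5)=-1, (1|5)=+1; (−1)^{0·-2·2}·(-1)^-2·(+1)^0 = +1.
v=29: a=29^2·(≡28), b=29^0·(≡22) mod 29; (28|29)=+1, (22|29)=+1; (−1)^{2·0·14}·(+1)^0·(+1)^2 = +1.
v=17: a=17^0·(≡4), b=17^1·(≡5) mod 17; (4|17)=+1, (5|17)=-1; (−1)^{0·1·8}·(+1)^1·(-1)^0 = +1.
v=41: a=41^1·(≡23), b=41^0·(≡37) mod 41; (23|41)=+1, (37|41)=+1; (−1)^{1·0·20}·(+1)^0·(+1)^1 = +1.
|Ram(-1517, -166991)| = 2, even; anisotropic at {19, ∞}.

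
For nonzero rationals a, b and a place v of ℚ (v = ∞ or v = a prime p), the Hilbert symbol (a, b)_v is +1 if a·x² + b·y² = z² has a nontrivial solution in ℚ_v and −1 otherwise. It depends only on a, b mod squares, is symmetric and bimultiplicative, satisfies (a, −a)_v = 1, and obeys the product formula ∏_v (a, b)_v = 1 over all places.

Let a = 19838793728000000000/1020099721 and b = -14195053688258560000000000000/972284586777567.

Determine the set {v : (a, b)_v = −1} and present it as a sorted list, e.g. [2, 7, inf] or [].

[2, 43]

Mod squares: a ≡ 155, b ≡ -1213030. Check v ∈ {∞, 2, 3, 5, 7, 13, 19, 31, 41, 43}.
v=∞: 155 > 0 and -1213030 < 0  ⇒  (a,b)_∞ = +1.
v=43: a=43^2·(≡27), b=43^3·(≡16) mod 43; (27|43)=-1, (16|43)=+1; (−1)^{2·3·21}·(-1)^3·(+1)^2 = -1.
v=13: a=13^2·(≡3), b=13^3·(≡12) mod 13; (3|13)=+1, (12|13)=+1; (−1)^{2·3·6}·(+1)^3·(+1)^2 = +1.
v=5: a=5^9·(≡1), b=5^13·(≡4) mod 5; (1|5)=+1, (4|5)=+1; (−1)^{9·13·2}·(+1)^13·(+1)^9 = +1.
v=19: a=19^-2·(≡14), b=19^-2·(≡17) mod 19; (14|19)=-1, (17|19)=+1; (−1)^{-2·-2·9}·(-1)^-2·(+1)^-2 = +1.
v=3: a=3^0·(≡2), b=3^-4·(≡2) mod 3; (2|3)=-1, (2|3)=-1; (−1)^{0·-4·1}·(-1)^-4·(-1)^0 = +1.
v=31: a=31^1·(≡18), b=31^1·(≡6) mod 31; (18|31)=+1, (6|31)=-1; (−1)^{1·1·15}·(+1)^1·(-1)^1 = +1.
v=41: a=41^-4·(≡36), b=41^-6·(≡20) mod 41; (36|41)=+1, (20|41)=+1; (−1)^{-4·-6·20}·(+1)^-6·(+1)^-4 = +1.
v=2: v_2(a)=20, v_2(b)=31; units ≡ 3, 5 (mod 8); ε·ε+αω+βω = 1·0+20·1+31·1 ≡ 1  ⇒  (a,b)_2 = -1.
v=7: a=7^0·(≡4), b=7^-1·(≡1) mod 7; (4|7)=+1, (1|7)=+1; (−1)^{0·-1·3}·(+1)^-1·(+1)^0 = +1.
(155, -1213030 / ℚ) ramifies at {2, 43}: a division algebra.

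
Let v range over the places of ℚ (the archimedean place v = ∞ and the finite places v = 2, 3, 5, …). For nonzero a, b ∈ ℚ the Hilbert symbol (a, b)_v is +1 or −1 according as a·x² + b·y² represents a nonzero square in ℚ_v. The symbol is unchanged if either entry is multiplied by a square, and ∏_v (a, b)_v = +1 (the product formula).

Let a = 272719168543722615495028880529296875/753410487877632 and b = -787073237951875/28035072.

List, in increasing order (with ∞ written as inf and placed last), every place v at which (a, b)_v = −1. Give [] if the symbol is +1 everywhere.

[7, 19]

(a, b) ≡ (119510, -104006) mod (ℚ^×)²; places V = {2, 3, 5, 7, 13, 17, 19, 23, 37, ∞}.
(a,b)_13: α=-2, u≡3; β=-2, v≡6 (mod 13); (3|13)=+1, (6|13)=-1; sign (−1)^0·+1^-2·-1^-2 = +1.
(a,b)_23: α=2, u≡13; β=1, v≡16 (mod 23); (13|23)=+1, (16|23)=+1; sign (−1)^0·+1^1·+1^2 = +1.
(a,b)_5: α=9, u≡3; β=4, v≡1 (mod 5); (3|5)=-1, (1|5)=+1; sign (−1)^0·-1^4·+1^9 = +1.
(a,b)_37: α=5, u≡33; β=2, v≡9 (mod 37); (33|37)=+1, (9|37)=+1; sign (−1)^0·+1^2·+1^5 = +1.
(a,b)_19: α=9, u≡16; β=3, v≡11 (mod 19); (16|19)=+1, (11|19)=+1; sign (−1)^1·+1^3·+1^9 = -1.
(a,b)_17: α=3, u≡13; β=1, v≡9 (mod 17); (13|17)=+1, (9|17)=+1; sign (−1)^0·+1^1·+1^3 = +1.
(a,b)_7: α=4, u≡3; β=3, v≡3 (mod 7); (3|7)=-1, (3|7)=-1; sign (−1)^0·-1^3·-1^4 = -1.
(a,b)_3: α=-12, u≡2; β=-4, v≡1 (mod 3); (2|3)=-1, (1|3)=+1; sign (−1)^0·-1^-4·+1^-12 = +1.
(a,b)_2: α=-23, β=-11; u≡3, v≡5 (mod 8); ε(u)ε(v)=1·0, αω(v)=-23·1, βω(u)=-11·1; sum ≡ 0  ⇒  +1.
(a,b)_∞: sgn(119510)=+, sgn(-104006)=−, so +1.
(119510, -104006 / ℚ) ramifies at {7, 19}: a division algebra.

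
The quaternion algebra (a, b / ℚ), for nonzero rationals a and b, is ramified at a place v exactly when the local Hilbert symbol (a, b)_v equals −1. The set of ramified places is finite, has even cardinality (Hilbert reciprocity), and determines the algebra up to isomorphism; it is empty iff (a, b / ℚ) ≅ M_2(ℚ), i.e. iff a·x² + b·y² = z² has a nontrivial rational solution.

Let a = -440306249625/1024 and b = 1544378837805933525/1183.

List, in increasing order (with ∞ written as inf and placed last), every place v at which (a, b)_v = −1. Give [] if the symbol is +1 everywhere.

Mod squares: a ≡ -2465, b ≡ 113883. Check v ∈ {∞, 2, 3, 5, 7, 11, 13, 17, 29}.
v=17: a=17^1·(≡1), b=17^1·(≡1) mod 17; (1|17)=+1, (1|17)=+1; (−1)^{1·1·8}·(+1)^1·(+1)^1 = +1.
v=11: a=11^2·(≡8), b=11^3·(≡6) mod 11; (8|11)=-1, (6|11)=-1; (−1)^{2·3·5}·(-1)^3·(-1)^2 = -1.
v=5: a=5^3·(≡2), b=5^2·(≡2) mod 5; (2|5)=-1, (2|5)=-1; (−1)^{3·2·2}·(-1)^2·(-1)^3 = -1.
v=29: a=29^1·(≡10), b=29^1·(≡18) mod 29; (10|29)=-1, (18|29)=-1; (−1)^{1·1·14}·(-1)^1·(-1)^1 = +1.
v=7: a=7^0·(≡5), b=7^-1·(≡4) mod 7; (5|7)=-1, (4|7)=+1; (−1)^{0·-1·3}·(-1)^-1·(+1)^0 = -1.
v=2: v_2(a)=-10, v_2(b)=0; units ≡ 7, 3 (mod 8); ε·ε+αω+βω = 1·1+-10·1+0·0 ≡ 1  ⇒  (a,b)_2 = -1.
v=13: a=13^0·(≡7), b=13^-2·(≡12) mod 13; (7|13)=-1, (12|13)=+1; (−1)^{0·-2·6}·(-1)^-2·(+1)^0 = +1.
v=3: a=3^10·(≡1), b=3^23·(≡2) mod 3; (1|3)=+1, (2|3)=-1; (−1)^{10·23·1}·(+1)^23·(-1)^10 = +1.
v=∞: -2465 < 0 and 113883 > 0  ⇒  (a,b)_∞ = +1.
(-2465, 113883 / ℚ) ramifies at {2, 5, 7, 11}: a division algebra.

[2, 5, 7, 11]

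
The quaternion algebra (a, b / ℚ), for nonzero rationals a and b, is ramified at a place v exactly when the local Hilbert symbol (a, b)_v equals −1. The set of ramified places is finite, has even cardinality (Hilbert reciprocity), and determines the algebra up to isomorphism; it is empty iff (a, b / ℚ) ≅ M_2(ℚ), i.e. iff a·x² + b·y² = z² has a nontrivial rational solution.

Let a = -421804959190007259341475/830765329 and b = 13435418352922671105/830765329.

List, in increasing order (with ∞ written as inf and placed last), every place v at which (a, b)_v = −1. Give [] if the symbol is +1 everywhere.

[23, 29]

Mod squares: a ≡ -11339, b ≡ 672945. Check v ∈ {∞, 2, 3, 5, 7, 11, 13, 17, 19, 23, 29, 37, 41}.
v=2: v_2(a)=0, v_2(b)=0; units ≡ 5, 1 (mod 8); ε·ε+αω+βω = 0·0+0·0+0·1 ≡ 0  ⇒  (a,b)_2 = +1.
v=41: a=41^-2·(≡36), b=41^-2·(≡7) mod 41; (36|41)=+1, (7|41)=-1; (−1)^{-2·-2·20}·(+1)^-2·(-1)^-2 = +1.
v=17: a=17^1·(≡9), b=17^1·(≡15) mod 17; (9|17)=+1, (15|17)=+1; (−1)^{1·1·8}·(+1)^1·(+1)^1 = +1.
v=29: a=29^5·(≡8), b=29^5·(≡20) mod 29; (8|29)=-1, (20|29)=+1; (−1)^{5·5·14}·(-1)^5·(+1)^5 = -1.
v=7: a=7^4·(≡1), b=7^3·(≡4) mod 7; (1|7)=+1, (4|7)=+1; (−1)^{4·3·3}·(+1)^3·(+1)^4 = +1.
v=13: a=13^2·(≡3), b=13^1·(≡1) mod 13; (3|13)=+1, (1|13)=+1; (−1)^{2·1·6}·(+1)^1·(+1)^2 = +1.
v=5: a=5^2·(≡4), b=5^1·(≡4) mod 5; (4|5)=+1, (4|5)=+1; (−1)^{2·1·2}·(+1)^1·(+1)^2 = +1.
v=23: a=23^3·(≡2), b=23^2·(≡17) mod 23; (2|23)=+1, (17|23)=-1; (−1)^{3·2·11}·(+1)^2·(-1)^3 = -1.
v=19: a=19^-2·(≡17), b=19^-2·(≡3) mod 19; (17|19)=+1, (3|19)=-1; (−1)^{-2·-2·9}·(+1)^-2·(-1)^-2 = +1.
v=3: a=3^4·(≡1), b=3^3·(≡2) mod 3; (1|3)=+1, (2|3)=-1; (−1)^{4·3·1}·(+1)^3·(-1)^4 = +1.
v=11: a=11^2·(≡8), b=11^2·(≡3) mod 11; (8|11)=-1, (3|11)=+1; (−1)^{2·2·5}·(-1)^2·(+1)^2 = +1.
v=37: a=37^-2·(≡24), b=37^-2·(≡26) mod 37; (24|37)=-1, (26|37)=+1; (−1)^{-2·-2·18}·(-1)^-2·(+1)^-2 = +1.
v=∞: -11339 < 0 and 672945 > 0  ⇒  (a,b)_∞ = +1.
|Ram(-11339, 672945)| = 2, even; anisotropic at {23, 29}.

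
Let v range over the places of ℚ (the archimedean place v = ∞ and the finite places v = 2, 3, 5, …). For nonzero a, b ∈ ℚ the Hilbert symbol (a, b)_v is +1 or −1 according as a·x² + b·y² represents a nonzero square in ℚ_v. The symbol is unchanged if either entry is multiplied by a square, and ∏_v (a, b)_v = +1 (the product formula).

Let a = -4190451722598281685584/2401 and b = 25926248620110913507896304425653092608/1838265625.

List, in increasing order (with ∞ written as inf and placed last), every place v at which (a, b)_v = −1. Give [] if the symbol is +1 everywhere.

[23, 37]

Mod squares: a ≡ -29, b ≡ 6095713. Check v ∈ {∞, 2, 3, 5, 7, 13, 17, 19, 23, 29, 37}.
v=29: a=29^5·(≡1), b=29^9·(≡23) mod 29; (1|29)=+1, (23|29)=+1; (−1)^{5·9·14}·(+1)^9·(+1)^5 = +1.
v=13: a=13^2·(≡10), b=13^3·(≡12) mod 13; (10|13)=+1, (12|13)=+1; (−1)^{2·3·6}·(+1)^3·(+1)^2 = +1.
v=∞: -29 < 0 and 6095713 > 0  ⇒  (a,b)_∞ = +1.
v=17: a=17^2·(≡14), b=17^4·(≡12) mod 17; (14|17)=-1, (12|17)=-1; (−1)^{2·4·8}·(-1)^4·(-1)^2 = +1.
v=19: a=19^2·(≡1), b=19^3·(≡10) mod 19; (1|19)=+1, (10|19)=-1; (−1)^{2·3·9}·(+1)^3·(-1)^2 = +1.
v=3: a=3^0·(≡1), b=3^2·(≡1) mod 3; (1|3)=+1, (1|3)=+1; (−1)^{0·2·1}·(+1)^2·(+1)^0 = +1.
v=37: a=37^2·(≡6), b=37^3·(≡21) mod 37; (6|37)=-1, (21|37)=+1; (−1)^{2·3·18}·(-1)^3·(+1)^2 = -1.
v=23: a=23^2·(≡19), b=23^3·(≡4) mod 23; (19|23)=-1, (4|23)=+1; (−1)^{2·3·11}·(-1)^3·(+1)^2 = -1.
v=7: a=7^-4·(≡3), b=7^-6·(≡4) mod 7; (3|7)=-1, (4|7)=+1; (−1)^{-4·-6·3}·(-1)^-6·(+1)^-4 = +1.
v=2: v_2(a)=4, v_2(b)=8; units ≡ 3, 1 (mod 8); ε·ε+αω+βω = 1·0+4·0+8·1 ≡ 0  ⇒  (a,b)_2 = +1.
v=5: a=5^0·(≡1), b=5^-6·(≡2) mod 5; (1|5)=+1, (2|5)=-1; (−1)^{0·-6·2}·(+1)^-6·(-1)^0 = +1.
(-29, 6095713 / ℚ) ramifies at {23, 37}: a division algebra.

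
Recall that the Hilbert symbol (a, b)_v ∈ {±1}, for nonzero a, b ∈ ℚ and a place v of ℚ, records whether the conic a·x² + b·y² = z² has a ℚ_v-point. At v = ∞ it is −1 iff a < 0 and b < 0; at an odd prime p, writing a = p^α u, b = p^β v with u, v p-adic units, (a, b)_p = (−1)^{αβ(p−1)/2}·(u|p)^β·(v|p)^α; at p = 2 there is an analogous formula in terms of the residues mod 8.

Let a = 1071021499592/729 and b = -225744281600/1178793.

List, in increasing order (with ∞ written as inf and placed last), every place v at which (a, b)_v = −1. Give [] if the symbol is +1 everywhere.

(a, b) ≡ (2, -75702) mod (ℚ^×)²; places V = {2, 3, 5, 7, 11, 29, 31, 37, ∞}.
(a,b)_31: α=2, u≡1; β=3, v≡16 (mod 31); (1|31)=+1, (16|31)=+1; sign (−1)^0·+1^3·+1^2 = +1.
(a,b)_7: α=0, u≡2; β=-2, v≡6 (mod 7); (2|7)=+1, (6|7)=-1; sign (−1)^0·+1^-2·-1^0 = +1.
(a,b)_29: α=2, u≡8; β=0, v≡17 (mod 29); (8|29)=-1, (17|29)=-1; sign (−1)^0·-1^0·-1^2 = +1.
(a,b)_3: α=-6, u≡2; β=-7, v≡2 (mod 3); (2|3)=-1, (2|3)=-1; sign (−1)^0·-1^-7·-1^-6 = -1.
(a,b)_5: α=0, u≡3; β=2, v≡2 (mod 5); (3|5)=-1, (2|5)=-1; sign (−1)^0·-1^2·-1^0 = +1.
(a,b)_37: α=2, u≡8; β=1, v≡34 (mod 37); (8|37)=-1, (34|37)=+1; sign (−1)^0·-1^1·+1^2 = -1.
(a,b)_2: α=3, β=13; u≡1, v≡5 (mod 8); ε(u)ε(v)=0·0, αω(v)=3·1, βω(u)=13·0; sum ≡ 1  ⇒  -1.
(a,b)_∞: sgn(2)=+, sgn(-75702)=−, so +1.
(a,b)_11: α=2, u≡10; β=-1, v≡9 (mod 11); (10|11)=-1, (9|11)=+1; sign (−1)^0·-1^-1·+1^2 = -1.
Ram(2, -75702) = {2, 3, 11, 37}; no ℚ_2-point on the conic.

[2, 3, 11, 37]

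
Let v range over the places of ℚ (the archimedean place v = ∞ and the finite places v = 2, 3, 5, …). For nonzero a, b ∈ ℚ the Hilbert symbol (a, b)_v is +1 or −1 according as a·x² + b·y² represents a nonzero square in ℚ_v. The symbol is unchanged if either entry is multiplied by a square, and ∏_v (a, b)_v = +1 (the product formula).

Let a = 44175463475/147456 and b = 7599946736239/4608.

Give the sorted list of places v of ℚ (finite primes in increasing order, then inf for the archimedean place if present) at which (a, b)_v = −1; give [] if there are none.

[11, 17]

Mod squares: a ≡ 299, b ≡ 4862. Check v ∈ {∞, 2, 3, 5, 11, 13, 17, 23}.
v=17: a=17^2·(≡12), b=17^3·(≡6) mod 17; (12|17)=-1, (6|17)=-1; (−1)^{2·3·8}·(-1)^3·(-1)^2 = -1.
v=2: v_2(a)=-14, v_2(b)=-9; units ≡ 3, 7 (mod 8); ε·ε+αω+βω = 1·1+-14·0+-9·1 ≡ 0  ⇒  (a,b)_2 = +1.
v=5: a=5^2·(≡4), b=5^0·(≡3) mod 5; (4|5)=+1, (3|5)=-1; (−1)^{2·0·2}·(+1)^0·(-1)^2 = +1.
v=∞: 299 > 0 and 4862 > 0  ⇒  (a,b)_∞ = +1.
v=13: a=13^3·(≡1), b=13^3·(≡12) mod 13; (1|13)=+1, (12|13)=+1; (−1)^{3·3·6}·(+1)^3·(+1)^3 = +1.
v=3: a=3^-2·(≡2), b=3^-2·(≡2) mod 3; (2|3)=-1, (2|3)=-1; (−1)^{-2·-2·1}·(-1)^-2·(-1)^-2 = +1.
v=11: a=11^2·(≡6), b=11^3·(≡10) mod 11; (6|11)=-1, (10|11)=-1; (−1)^{2·3·5}·(-1)^3·(-1)^2 = -1.
v=23: a=23^1·(≡3), b=23^2·(≡6) mod 23; (3|23)=+1, (6|23)=+1; (−1)^{1·2·11}·(+1)^2·(+1)^1 = +1.
Ram(299, 4862) = {11, 17}; no ℚ_11-point on the conic.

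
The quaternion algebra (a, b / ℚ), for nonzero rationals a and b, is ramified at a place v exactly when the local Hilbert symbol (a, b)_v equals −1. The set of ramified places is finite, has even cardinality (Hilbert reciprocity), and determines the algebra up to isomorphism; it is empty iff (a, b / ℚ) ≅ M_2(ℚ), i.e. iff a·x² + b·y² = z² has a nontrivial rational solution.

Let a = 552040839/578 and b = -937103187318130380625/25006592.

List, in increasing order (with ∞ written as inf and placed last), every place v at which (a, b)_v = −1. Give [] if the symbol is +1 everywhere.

Mod squares: a ≡ 37758, b ≡ -2. Check v ∈ {∞, 2, 3, 5, 7, 11, 13, 17, 19, 29, 31}.
v=11: a=11^0·(≡7), b=11^2·(≡4) mod 11; (7|11)=-1, (4|11)=+1; (−1)^{0·2·5}·(-1)^2·(+1)^0 = +1.
v=3: a=3^5·(≡1), b=3^0·(≡1) mod 3; (1|3)=+1, (1|3)=+1; (−1)^{5·0·1}·(+1)^0·(+1)^5 = +1.
v=5: a=5^0·(≡3), b=5^4·(≡3) mod 5; (3|5)=-1, (3|5)=-1; (−1)^{0·4·2}·(-1)^4·(-1)^0 = +1.
v=31: a=31^1·(≡8), b=31^2·(≡3) mod 31; (8|31)=+1, (3|31)=-1; (−1)^{1·2·15}·(+1)^2·(-1)^1 = -1.
v=2: v_2(a)=-1, v_2(b)=-9; units ≡ 7, 7 (mod 8); ε·ε+αω+βω = 1·1+-1·0+-9·0 ≡ 1  ⇒  (a,b)_2 = -1.
v=17: a=17^-2·(≡13), b=17^-2·(≡8) mod 17; (13|17)=+1, (8|17)=+1; (−1)^{-2·-2·8}·(+1)^-2·(+1)^-2 = +1.
v=19: a=19^2·(≡17), b=19^4·(≡6) mod 19; (17|19)=+1, (6|19)=+1; (−1)^{2·4·9}·(+1)^4·(+1)^2 = +1.
v=29: a=29^1·(≡14), b=29^2·(≡12) mod 29; (14|29)=-1, (12|29)=-1; (−1)^{1·2·14}·(-1)^2·(-1)^1 = -1.
v=7: a=7^1·(≡1), b=7^6·(≡6) mod 7; (1|7)=+1, (6|7)=-1; (−1)^{1·6·3}·(+1)^6·(-1)^1 = -1.
v=13: a=13^0·(≡2), b=13^-2·(≡7) mod 13; (2|13)=-1, (7|13)=-1; (−1)^{0·-2·6}·(-1)^-2·(-1)^0 = +1.
v=∞: 37758 > 0 and -2 < 0  ⇒  (a,b)_∞ = +1.
(37758, -2 / ℚ) ramifies at {2, 7, 29, 31}: a division algebra.

[2, 7, 29, 31]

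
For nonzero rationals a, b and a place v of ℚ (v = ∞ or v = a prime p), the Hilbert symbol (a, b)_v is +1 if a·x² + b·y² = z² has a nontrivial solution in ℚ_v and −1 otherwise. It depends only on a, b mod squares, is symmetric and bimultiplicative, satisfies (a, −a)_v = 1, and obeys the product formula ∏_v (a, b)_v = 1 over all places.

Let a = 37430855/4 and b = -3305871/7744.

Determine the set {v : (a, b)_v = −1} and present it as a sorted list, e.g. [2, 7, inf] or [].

[19, 31, 41, 43]

Mod squares: a ≡ 763895, b ≡ -1271. Check v ∈ {∞, 2, 3, 5, 7, 11, 17, 19, 31, 41, 43}.
v=31: a=31^0·(≡15), b=31^1·(≡26) mod 31; (15|31)=-1, (26|31)=-1; (−1)^{0·1·15}·(-1)^1·(-1)^0 = -1.
v=19: a=19^1·(≡17), b=19^0·(≡10) mod 19; (17|19)=+1, (10|19)=-1; (−1)^{1·0·9}·(+1)^0·(-1)^1 = -1.
v=17: a=17^1·(≡15), b=17^2·(≡4) mod 17; (15|17)=+1, (4|17)=+1; (−1)^{1·2·8}·(+1)^2·(+1)^1 = +1.
v=43: a=43^1·(≡9), b=43^0·(≡3) mod 43; (9|43)=+1, (3|43)=-1; (−1)^{1·0·21}·(+1)^0·(-1)^1 = -1.
v=41: a=41^0·(≡7), b=41^1·(≡5) mod 41; (7|41)=-1, (5|41)=+1; (−1)^{0·1·20}·(-1)^1·(+1)^0 = -1.
v=3: a=3^0·(≡2), b=3^2·(≡1) mod 3; (2|3)=-1, (1|3)=+1; (−1)^{0·2·1}·(-1)^2·(+1)^0 = +1.
v=7: a=7^2·(≡5), b=7^0·(≡6) mod 7; (5|7)=-1, (6|7)=-1; (−1)^{2·0·3}·(-1)^0·(-1)^2 = +1.
v=5: a=5^1·(≡4), b=5^0·(≡1) mod 5; (4|5)=+1, (1|5)=+1; (−1)^{1·0·2}·(+1)^0·(+1)^1 = +1.
v=2: v_2(a)=-2, v_2(b)=-6; units ≡ 7, 1 (mod 8); ε·ε+αω+βω = 1·0+-2·0+-6·0 ≡ 0  ⇒  (a,b)_2 = +1.
v=11: a=11^1·(≡8), b=11^-2·(≡4) mod 11; (8|11)=-1, (4|11)=+1; (−1)^{1·-2·5}·(-1)^-2·(+1)^1 = +1.
v=∞: 763895 > 0 and -1271 < 0  ⇒  (a,b)_∞ = +1.
(763895, -1271 / ℚ) ramifies at {19, 31, 41, 43}: a division algebra.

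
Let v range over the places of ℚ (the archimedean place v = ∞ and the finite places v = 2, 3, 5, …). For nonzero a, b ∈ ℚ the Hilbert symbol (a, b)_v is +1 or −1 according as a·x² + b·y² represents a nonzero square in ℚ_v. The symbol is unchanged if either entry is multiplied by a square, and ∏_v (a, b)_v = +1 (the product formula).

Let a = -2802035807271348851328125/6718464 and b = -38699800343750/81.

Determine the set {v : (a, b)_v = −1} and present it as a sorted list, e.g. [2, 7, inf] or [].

(a, b) ≡ (-13685, -182) mod (ℚ^×)²; places V = {2, 3, 5, 7, 11, 13, 17, 23, 31, ∞}.
(a,b)_31: α=4, u≡24; β=2, v≡2 (mod 31); (24|31)=-1, (2|31)=+1; sign (−1)^0·-1^2·+1^4 = +1.
(a,b)_∞: sgn(-13685)=−, sgn(-182)=−, so -1.
(a,b)_7: α=5, u≡6; β=3, v≡2 (mod 7); (6|7)=-1, (2|7)=+1; sign (−1)^1·-1^3·+1^5 = +1.
(a,b)_3: α=-8, u≡1; β=-4, v≡1 (mod 3); (1|3)=+1, (1|3)=+1; sign (−1)^0·+1^-4·+1^-8 = +1.
(a,b)_5: α=7, u≡2; β=6, v≡3 (mod 5); (2|5)=-1, (3|5)=-1; sign (−1)^0·-1^6·-1^7 = -1.
(a,b)_2: α=-10, β=1; u≡3, v≡5 (mod 8); ε(u)ε(v)=1·0, αω(v)=-10·1, βω(u)=1·1; sum ≡ 1  ⇒  -1.
(a,b)_11: α=2, u≡7; β=0, v≡1 (mod 11); (7|11)=-1, (1|11)=+1; sign (−1)^0·-1^0·+1^2 = +1.
(a,b)_13: α=2, u≡3; β=1, v≡3 (mod 13); (3|13)=+1, (3|13)=+1; sign (−1)^0·+1^1·+1^2 = +1.
(a,b)_23: α=1, u≡18; β=0, v≡16 (mod 23); (18|23)=+1, (16|23)=+1; sign (−1)^0·+1^0·+1^1 = +1.
(a,b)_17: α=3, u≡11; β=2, v≡11 (mod 17); (11|17)=-1, (11|17)=-1; sign (−1)^0·-1^2·-1^3 = -1.
|Ram(-13685, -182)| = 4, even; anisotropic at {2, 5, 17, ∞}.

[2, 5, 17, inf]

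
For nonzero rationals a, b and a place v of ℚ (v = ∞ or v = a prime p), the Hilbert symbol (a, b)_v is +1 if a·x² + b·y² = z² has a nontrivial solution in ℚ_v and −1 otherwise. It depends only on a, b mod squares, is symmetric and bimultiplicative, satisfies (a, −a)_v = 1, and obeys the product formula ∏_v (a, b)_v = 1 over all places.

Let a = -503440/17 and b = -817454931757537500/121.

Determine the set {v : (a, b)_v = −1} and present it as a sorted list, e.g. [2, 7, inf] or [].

[5, 7, 17, 19, 31, inf]

Mod squares: a ≡ -534905, b ≡ -101935. Check v ∈ {∞, 2, 3, 5, 7, 11, 17, 19, 29, 31, 37}.
v=3: a=3^0·(≡1), b=3^4·(≡2) mod 3; (1|3)=+1, (2|3)=-1; (−1)^{0·4·1}·(+1)^4·(-1)^0 = +1.
v=7: a=7^1·(≡4), b=7^2·(≡3) mod 7; (4|7)=+1, (3|7)=-1; (−1)^{1·2·3}·(+1)^2·(-1)^1 = -1.
v=∞: -534905 < 0 and -101935 < 0  ⇒  (a,b)_∞ = -1.
v=2: v_2(a)=4, v_2(b)=2; units ≡ 7, 1 (mod 8); ε·ε+αω+βω = 1·0+4·0+2·0 ≡ 0  ⇒  (a,b)_2 = +1.
v=19: a=19^0·(≡8), b=19^1·(≡13) mod 19; (8|19)=-1, (13|19)=-1; (−1)^{0·1·9}·(-1)^1·(-1)^0 = -1.
v=29: a=29^1·(≡16), b=29^3·(≡5) mod 29; (16|29)=+1, (5|29)=+1; (−1)^{1·3·14}·(+1)^3·(+1)^1 = +1.
v=31: a=31^1·(≡13), b=31^2·(≡11) mod 31; (13|31)=-1, (11|31)=-1; (−1)^{1·2·15}·(-1)^2·(-1)^1 = -1.
v=17: a=17^-1·(≡15), b=17^0·(≡3) mod 17; (15|17)=+1, (3|17)=-1; (−1)^{-1·0·8}·(+1)^0·(-1)^-1 = -1.
v=11: a=11^0·(≡5), b=11^-2·(≡2) mod 11; (5|11)=+1, (2|11)=-1; (−1)^{0·-2·5}·(+1)^-2·(-1)^0 = +1.
v=37: a=37^0·(≡12), b=37^1·(≡19) mod 37; (12|37)=+1, (19|37)=-1; (−1)^{0·1·18}·(+1)^1·(-1)^0 = +1.
v=5: a=5^1·(≡1), b=5^5·(≡3) mod 5; (1|5)=+1, (3|5)=-1; (−1)^{1·5·2}·(+1)^5·(-1)^1 = -1.
Ram(-534905, -101935) = {5, 7, 17, 19, 31, ∞}; no ℚ_5-point on the conic.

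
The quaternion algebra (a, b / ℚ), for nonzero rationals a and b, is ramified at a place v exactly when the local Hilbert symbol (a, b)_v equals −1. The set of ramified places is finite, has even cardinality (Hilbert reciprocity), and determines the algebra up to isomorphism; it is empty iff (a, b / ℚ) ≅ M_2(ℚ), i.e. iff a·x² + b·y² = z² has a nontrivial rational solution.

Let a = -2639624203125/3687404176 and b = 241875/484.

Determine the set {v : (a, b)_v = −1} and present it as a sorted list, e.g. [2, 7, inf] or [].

[2, 43]

(a, b) ≡ (-12341, 43) mod (ℚ^×)²; places V = {2, 3, 5, 7, 11, 13, 17, 19, 41, 43, 47, ∞}.
(a,b)_2: α=-4, β=-2; u≡3, v≡3 (mod 8); ε(u)ε(v)=1·1, αω(v)=-4·1, βω(u)=-2·1; sum ≡ 1  ⇒  -1.
(a,b)_17: α=-2, u≡2; β=0, v≡2 (mod 17); (2|17)=+1, (2|17)=+1; sign (−1)^0·+1^0·+1^-2 = +1.
(a,b)_5: α=6, u≡1; β=4, v≡3 (mod 5); (1|5)=+1, (3|5)=-1; sign (−1)^0·+1^4·-1^6 = +1.
(a,b)_11: α=0, u≡5; β=-2, v≡10 (mod 11); (5|11)=+1, (10|11)=-1; sign (−1)^0·+1^-2·-1^0 = +1.
(a,b)_19: α=-2, u≡1; β=0, v≡9 (mod 19); (1|19)=+1, (9|19)=+1; sign (−1)^0·+1^0·+1^-2 = +1.
(a,b)_∞: sgn(-12341)=−, sgn(43)=+, so +1.
(a,b)_3: α=4, u≡1; β=2, v≡1 (mod 3); (1|3)=+1, (1|3)=+1; sign (−1)^0·+1^2·+1^4 = +1.
(a,b)_7: α=1, u≡4; β=0, v≡4 (mod 7); (4|7)=+1, (4|7)=+1; sign (−1)^0·+1^0·+1^1 = +1.
(a,b)_41: α=1, u≡22; β=0, v≡39 (mod 41); (22|41)=-1, (39|41)=+1; sign (−1)^0·-1^0·+1^1 = +1.
(a,b)_13: α=2, u≡12; β=0, v≡12 (mod 13); (12|13)=+1, (12|13)=+1; sign (−1)^0·+1^0·+1^2 = +1.
(a,b)_47: α=-2, u≡44; β=0, v≡11 (mod 47); (44|47)=-1, (11|47)=-1; sign (−1)^0·-1^0·-1^-2 = +1.
(a,b)_43: α=1, u≡31; β=1, v≡11 (mod 43); (31|43)=+1, (11|43)=+1; sign (−1)^1·+1^1·+1^1 = -1.
|Ram(-12341, 43)| = 2, even; anisotropic at {2, 43}.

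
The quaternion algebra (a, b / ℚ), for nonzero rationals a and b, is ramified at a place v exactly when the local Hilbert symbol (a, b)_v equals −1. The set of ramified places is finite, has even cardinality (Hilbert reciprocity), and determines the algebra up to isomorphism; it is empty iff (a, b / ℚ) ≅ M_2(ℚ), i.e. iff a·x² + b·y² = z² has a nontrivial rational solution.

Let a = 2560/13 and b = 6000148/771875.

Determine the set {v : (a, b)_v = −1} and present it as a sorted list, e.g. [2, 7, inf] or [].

Mod squares: a ≡ 130, b ≡ 312455. Check v ∈ {∞, 2, 5, 7, 11, 13, 19, 23}.
v=23: a=23^0·(≡20), b=23^1·(≡21) mod 23; (20|23)=-1, (21|23)=-1; (−1)^{0·1·11}·(-1)^1·(-1)^0 = -1.
v=11: a=11^0·(≡4), b=11^3·(≡4) mod 11; (4|11)=+1, (4|11)=+1; (−1)^{0·3·5}·(+1)^3·(+1)^0 = +1.
v=7: a=7^0·(≡2), b=7^2·(≡6) mod 7; (2|7)=+1, (6|7)=-1; (−1)^{0·2·3}·(+1)^2·(-1)^0 = +1.
v=19: a=19^0·(≡4), b=19^-1·(≡8) mod 19; (4|19)=+1, (8|19)=-1; (−1)^{0·-1·9}·(+1)^-1·(-1)^0 = +1.
v=5: a=5^1·(≡4), b=5^-5·(≡4) mod 5; (4|5)=+1, (4|5)=+1; (−1)^{1·-5·2}·(+1)^-5·(+1)^1 = +1.
v=∞: 130 > 0 and 312455 > 0  ⇒  (a,b)_∞ = +1.
v=2: v_2(a)=9, v_2(b)=2; units ≡ 1, 7 (mod 8); ε·ε+αω+βω = 0·1+9·0+2·0 ≡ 0  ⇒  (a,b)_2 = +1.
v=13: a=13^-1·(≡12), b=13^-1·(≡6) mod 13; (12|13)=+1, (6|13)=-1; (−1)^{-1·-1·6}·(+1)^-1·(-1)^-1 = -1.
Ram(130, 312455) = {13, 23}; no ℚ_13-point on the conic.

[13, 23]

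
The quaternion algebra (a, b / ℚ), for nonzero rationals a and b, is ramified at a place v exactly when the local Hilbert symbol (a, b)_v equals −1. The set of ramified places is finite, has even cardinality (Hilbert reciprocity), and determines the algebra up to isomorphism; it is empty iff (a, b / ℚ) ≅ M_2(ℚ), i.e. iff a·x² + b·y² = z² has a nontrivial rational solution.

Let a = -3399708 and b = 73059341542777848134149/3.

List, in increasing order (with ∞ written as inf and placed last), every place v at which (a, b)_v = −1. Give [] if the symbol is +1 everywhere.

(a, b) ≡ (-849927, 154373583) mod (ℚ^×)²; places V = {2, 3, 7, 13, 17, 19, 29, 31, 37, ∞}.
(a,b)_31: α=1, u≡10; β=3, v≡24 (mod 31); (10|31)=+1, (24|31)=-1; sign (−1)^1·+1^3·-1^1 = +1.
(a,b)_19: α=1, u≡10; β=4, v≡15 (mod 19); (10|19)=-1, (15|19)=-1; sign (−1)^0·-1^4·-1^1 = -1.
(a,b)_37: α=1, u≡24; β=3, v≡25 (mod 37); (24|37)=-1, (25|37)=+1; sign (−1)^0·-1^3·+1^1 = -1.
(a,b)_29: α=0, u≡20; β=1, v≡28 (mod 29); (20|29)=+1, (28|29)=+1; sign (−1)^0·+1^1·+1^0 = +1.
(a,b)_7: α=0, u≡3; β=3, v≡2 (mod 7); (3|7)=-1, (2|7)=+1; sign (−1)^0·-1^3·+1^0 = -1.
(a,b)_3: α=1, u≡2; β=-1, v≡1 (mod 3); (2|3)=-1, (1|3)=+1; sign (−1)^1·-1^-1·+1^1 = +1.
(a,b)_∞: sgn(-849927)=−, sgn(154373583)=+, so +1.
(a,b)_2: α=2, β=0; u≡1, v≡7 (mod 8); ε(u)ε(v)=0·1, αω(v)=2·0, βω(u)=0·0; sum ≡ 0  ⇒  +1.
(a,b)_13: α=1, u≡5; β=3, v≡11 (mod 13); (5|13)=-1, (11|13)=-1; sign (−1)^0·-1^3·-1^1 = +1.
(a,b)_17: α=0, u≡3; β=1, v≡6 (mod 17); (3|17)=-1, (6|17)=-1; sign (−1)^0·-1^1·-1^0 = -1.
Ram(-849927, 154373583) = {7, 17, 19, 37}; no ℚ_7-point on the conic.

[7, 17, 19, 37]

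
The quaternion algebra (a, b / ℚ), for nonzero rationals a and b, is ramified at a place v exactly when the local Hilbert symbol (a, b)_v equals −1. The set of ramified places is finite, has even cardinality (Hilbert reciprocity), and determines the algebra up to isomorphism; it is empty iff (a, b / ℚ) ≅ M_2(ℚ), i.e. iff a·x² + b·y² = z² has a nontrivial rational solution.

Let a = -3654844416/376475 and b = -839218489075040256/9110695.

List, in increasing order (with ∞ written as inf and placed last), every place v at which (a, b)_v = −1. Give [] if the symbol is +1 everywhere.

[2, 17, 31, inf]

Mod squares: a ≡ -374, b ≡ -842270. Check v ∈ {∞, 2, 3, 5, 7, 11, 13, 17, 19, 31, 37}.
v=17: a=17^1·(≡6), b=17^2·(≡5) mod 17; (6|17)=-1, (5|17)=-1; (−1)^{1·2·8}·(-1)^2·(-1)^1 = -1.
v=3: a=3^8·(≡1), b=3^10·(≡1) mod 3; (1|3)=+1, (1|3)=+1; (−1)^{8·10·1}·(+1)^10·(+1)^8 = +1.
v=5: a=5^-2·(≡1), b=5^-1·(≡1) mod 5; (1|5)=+1, (1|5)=+1; (−1)^{-2·-1·2}·(+1)^-1·(+1)^-2 = +1.
v=7: a=7^0·(≡1), b=7^2·(≡3) mod 7; (1|7)=+1, (3|7)=-1; (−1)^{0·2·3}·(+1)^2·(-1)^0 = +1.
v=∞: -374 < 0 and -842270 < 0  ⇒  (a,b)_∞ = -1.
v=13: a=13^0·(≡3), b=13^1·(≡7) mod 13; (3|13)=+1, (7|13)=-1; (−1)^{0·1·6}·(+1)^1·(-1)^0 = +1.
v=2: v_2(a)=15, v_2(b)=17; units ≡ 5, 1 (mod 8); ε·ε+αω+βω = 0·0+15·0+17·1 ≡ 1  ⇒  (a,b)_2 = -1.
v=19: a=19^0·(≡16), b=19^1·(≡11) mod 19; (16|19)=+1, (11|19)=+1; (−1)^{0·1·9}·(+1)^1·(+1)^0 = +1.
v=31: a=31^0·(≡17), b=31^1·(≡12) mod 31; (17|31)=-1, (12|31)=-1; (−1)^{0·1·15}·(-1)^1·(-1)^0 = -1.
v=11: a=11^-1·(≡2), b=11^-3·(≡9) mod 11; (2|11)=-1, (9|11)=+1; (−1)^{-1·-3·5}·(-1)^-3·(+1)^-1 = +1.
v=37: a=37^-2·(≡12), b=37^-2·(≡6) mod 37; (12|37)=+1, (6|37)=-1; (−1)^{-2·-2·18}·(+1)^-2·(-1)^-2 = +1.
(-374, -842270 / ℚ) ramifies at {2, 17, 31, ∞}: a division algebra.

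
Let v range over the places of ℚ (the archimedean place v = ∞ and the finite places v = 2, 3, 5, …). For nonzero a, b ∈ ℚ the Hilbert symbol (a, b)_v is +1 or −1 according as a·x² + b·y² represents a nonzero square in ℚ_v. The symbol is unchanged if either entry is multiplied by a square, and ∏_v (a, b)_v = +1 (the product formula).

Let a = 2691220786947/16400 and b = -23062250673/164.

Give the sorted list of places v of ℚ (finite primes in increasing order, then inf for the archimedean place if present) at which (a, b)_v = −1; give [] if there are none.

[2, 19, 41, 43]

Mod squares: a ≡ 1763, b ≡ -33497. Check v ∈ {∞, 2, 3, 5, 7, 11, 19, 23, 41, 43}.
v=3: a=3^4·(≡2), b=3^2·(≡1) mod 3; (2|3)=-1, (1|3)=+1; (−1)^{4·2·1}·(-1)^2·(+1)^4 = +1.
v=7: a=7^2·(≡5), b=7^2·(≡6) mod 7; (5|7)=-1, (6|7)=-1; (−1)^{2·2·3}·(-1)^2·(-1)^2 = +1.
v=5: a=5^-2·(≡2), b=5^0·(≡3) mod 5; (2|5)=-1, (3|5)=-1; (−1)^{-2·0·2}·(-1)^0·(-1)^-2 = +1.
v=∞: 1763 > 0 and -33497 < 0  ⇒  (a,b)_∞ = +1.
v=43: a=43^1·(≡38), b=43^1·(≡35) mod 43; (38|43)=+1, (35|43)=+1; (−1)^{1·1·21}·(+1)^1·(+1)^1 = -1.
v=19: a=19^4·(≡2), b=19^1·(≡16) mod 19; (2|19)=-1, (16|19)=+1; (−1)^{4·1·9}·(-1)^1·(+1)^4 = -1.
v=23: a=23^0·(≡11), b=23^2·(≡19) mod 23; (11|23)=-1, (19|23)=-1; (−1)^{0·2·11}·(-1)^2·(-1)^0 = +1.
v=41: a=41^-1·(≡33), b=41^-1·(≡22) mod 41; (33|41)=+1, (22|41)=-1; (−1)^{-1·-1·20}·(+1)^-1·(-1)^-1 = -1.
v=11: a=11^2·(≡3), b=11^2·(≡3) mod 11; (3|11)=+1, (3|11)=+1; (−1)^{2·2·5}·(+1)^2·(+1)^2 = +1.
v=2: v_2(a)=-4, v_2(b)=-2; units ≡ 3, 7 (mod 8); ε·ε+αω+βω = 1·1+-4·0+-2·1 ≡ 1  ⇒  (a,b)_2 = -1.
Ram(1763, -33497) = {2, 19, 41, 43}; no ℚ_2-point on the conic.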